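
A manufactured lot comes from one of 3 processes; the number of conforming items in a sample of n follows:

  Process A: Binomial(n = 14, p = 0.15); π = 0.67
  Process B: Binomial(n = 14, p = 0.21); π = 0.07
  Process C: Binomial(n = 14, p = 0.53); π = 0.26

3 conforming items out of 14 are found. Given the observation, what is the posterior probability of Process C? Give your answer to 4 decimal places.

By Bayes' theorem, P(k | x) = π_k f_k(x) / Σ_j π_j f_j(x).
Evaluate each component's likelihood at the observed value:
  L_A = C(14,3)·0.15^3·0.85^11 = 364·0.003375·0.167343 = 0.205581
  L_B = C(14,3)·0.21^3·0.79^11 = 364·0.009261·0.0747994 = 0.252149
  L_C = C(14,3)·0.53^3·0.47^11 = 364·0.148877·0.000247216 = 0.0133969
Unnormalised posteriors:
  π_A·L_A = 0.67 × 0.205581 = 0.137739
  π_B·L_B = 0.07 × 0.252149 = 0.0176504
  π_C·L_C = 0.26 × 0.0133969 = 0.0034832
Marginal: 0.137739 + 0.0176504 + 0.0034832 = 0.158873
Responsibility of Process C: 0.0034832 / 0.158873 ≈ 0.0219

0.0219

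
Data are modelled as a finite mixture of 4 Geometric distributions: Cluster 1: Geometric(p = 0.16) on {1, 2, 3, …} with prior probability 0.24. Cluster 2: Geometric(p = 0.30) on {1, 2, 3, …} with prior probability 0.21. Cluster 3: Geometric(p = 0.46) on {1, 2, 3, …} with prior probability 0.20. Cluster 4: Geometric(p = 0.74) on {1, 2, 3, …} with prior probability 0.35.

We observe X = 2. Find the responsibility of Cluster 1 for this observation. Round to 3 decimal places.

P(component k | x) = w_k·f_k(x) / marginal(x), where marginal(x) = Σ_j w_j·f_j(x).
Component likelihoods at x = 2:
  f_1 = 0.16·(1−0.16)^1 = 0.16·0.84 = 0.1344
  f_2 = 0.30·(1−0.30)^1 = 0.30·0.7 = 0.21
  f_3 = 0.46·(1−0.46)^1 = 0.46·0.54 = 0.2484
  f_4 = 0.74·(1−0.74)^1 = 0.74·0.26 = 0.1924
Weight by the priors:
  w_1·f_1 = 0.24 × 0.1344 = 0.032256
  w_2·f_2 = 0.21 × 0.21 = 0.0441
  w_3·f_3 = 0.20 × 0.2484 = 0.04968
  w_4·f_4 = 0.35 × 0.1924 = 0.06734
Evidence: 0.032256 + 0.0441 + 0.04968 + 0.06734 = 0.193376
P(Cluster 1 | data) ≈ 0.167

0.167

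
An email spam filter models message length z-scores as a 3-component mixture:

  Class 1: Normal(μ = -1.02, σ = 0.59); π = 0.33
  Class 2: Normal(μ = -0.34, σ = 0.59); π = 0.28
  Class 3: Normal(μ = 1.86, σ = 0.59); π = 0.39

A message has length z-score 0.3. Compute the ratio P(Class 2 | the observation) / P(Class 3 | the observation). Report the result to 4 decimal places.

Only the two components matter; the odds are (w_i f_i(x)) / (w_j f_j(x)).
Normal densities:
  L_1 = (1/(0.59·√(2π)))·exp(−(0.3−-1.02)²/(2·0.59²)) = 0.676173·exp(-2.50273) = 0.0553524
  L_2 = (1/(0.59·√(2π)))·exp(−(0.3−-0.34)²/(2·0.59²)) = 0.676173·exp(-0.58834) = 0.375445
  L_3 = (1/(0.59·√(2π)))·exp(−(0.3−1.86)²/(2·0.59²)) = 0.676173·exp(-3.49555) = 0.0205098
Posterior odds = (w_2·L_2) / (w_3·L_3) = (0.28·0.375445) / (0.39·0.0205098) = 0.105125 / 0.00799882 ≈ 13.1425

13.1425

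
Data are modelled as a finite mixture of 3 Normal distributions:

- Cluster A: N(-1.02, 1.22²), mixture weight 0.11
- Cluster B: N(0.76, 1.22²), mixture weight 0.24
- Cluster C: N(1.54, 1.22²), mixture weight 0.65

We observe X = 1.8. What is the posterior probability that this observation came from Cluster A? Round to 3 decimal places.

Posterior ∝ prior × likelihood, so P(k | x) ∝ π_k f_k(x); normalise over all components.
Component likelihoods at x = 1.8:
  f_A = (1/(1.22·√(2π)))·exp(−(1.8−-1.02)²/(2·1.22²)) = 0.327002·exp(-2.67146) = 0.0226126
  f_B = (1/(1.22·√(2π)))·exp(−(1.8−0.76)²/(2·1.22²)) = 0.327002·exp(-0.36334) = 0.22738
  f_C = (1/(1.22·√(2π)))·exp(−(1.8−1.54)²/(2·1.22²)) = 0.327002·exp(-0.02271) = 0.31966
Weight by the priors:
  π_A·f_A = 0.11 × 0.0226126 = 0.00248738
  π_B·f_B = 0.24 × 0.22738 = 0.0545712
  π_C·f_C = 0.65 × 0.31966 = 0.207779
Sum: 0.00248738 + 0.0545712 + 0.207779 = 0.264837
P(Cluster A | the observation) = 0.00248738 / 0.264837 ≈ 0.009

0.009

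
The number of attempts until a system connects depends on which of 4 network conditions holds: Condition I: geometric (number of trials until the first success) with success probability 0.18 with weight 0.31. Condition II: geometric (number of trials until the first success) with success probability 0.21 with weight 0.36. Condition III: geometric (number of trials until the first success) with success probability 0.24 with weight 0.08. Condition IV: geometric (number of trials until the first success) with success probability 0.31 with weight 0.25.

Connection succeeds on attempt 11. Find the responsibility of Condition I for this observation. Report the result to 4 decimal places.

P(component k | x) = w_k·f_k(x) / marginal(x), where marginal(x) = Σ_j w_j·f_j(x).
Evaluate each component's likelihood at the observed value:
  f_I = 0.18·(1−0.18)^10 = 0.18·0.137448 = 0.0247406
  f_II = 0.21·(1−0.21)^10 = 0.21·0.0946828 = 0.0198834
  f_III = 0.24·(1−0.24)^10 = 0.24·0.0642889 = 0.0154293
  f_IV = 0.31·(1−0.31)^10 = 0.31·0.0244619 = 0.0075832
Multiply by the mixture weights:
  w_I·f_I = 0.31 × 0.0247406 = 0.0076696
  w_II·f_II = 0.36 × 0.0198834 = 0.00715802
  w_III·f_III = 0.08 × 0.0154293 = 0.00123435
  w_IV·f_IV = 0.25 × 0.0075832 = 0.0018958
Denominator: 0.0076696 + 0.00715802 + 0.00123435 + 0.0018958 = 0.0179578
So the posterior for Condition I is 0.0076696 / 0.0179578 ≈ 0.4271.

0.4271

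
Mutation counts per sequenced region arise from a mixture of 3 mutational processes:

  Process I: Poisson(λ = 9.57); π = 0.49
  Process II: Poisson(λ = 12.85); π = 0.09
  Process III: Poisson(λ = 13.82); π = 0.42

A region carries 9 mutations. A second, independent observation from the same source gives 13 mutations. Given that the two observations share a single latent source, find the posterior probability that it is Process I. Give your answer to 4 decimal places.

0.5760

The responsibility of component k is π_k f_k(x) divided by Σ_j π_j f_j(x).
Since both observations come from the same component, the likelihood for component k is f_k(x₁)·f_k(x₂).
  p_I = [e^(−9.57)·9.57^9/9! = 0.129493] × [0.0632961] = 0.0081964
  p_II = [e^(−12.85)·12.85^9/9! = 0.0691323] × [0.109844] = 0.00759377
  p_III = [e^(−13.82)·13.82^9/9! = 0.0504498] × [0.107244] = 0.00541046
Unnormalised posteriors:
  π_I·p_I = 0.49 × 0.0081964 = 0.00401623
  π_II·p_II = 0.09 × 0.00759377 = 0.000683439
  π_III·p_III = 0.42 × 0.00541046 = 0.00227239
Marginal: 0.00401623 + 0.000683439 + 0.00227239 = 0.00697207
P(Process I | x) ≈ 0.5760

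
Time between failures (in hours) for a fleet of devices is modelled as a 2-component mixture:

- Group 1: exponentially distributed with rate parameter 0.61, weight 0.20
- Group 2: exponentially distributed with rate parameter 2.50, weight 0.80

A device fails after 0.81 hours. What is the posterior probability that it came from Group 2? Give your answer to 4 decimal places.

The responsibility of component k is P(Z=k) f_k(x) divided by Σ_j P(Z=j) f_j(x).
Evaluate each component's likelihood at the observed value:
  p_1 = 0.61·e^(−0.61·0.81) = 0.61·e^(−0.4941) = 0.372173
  p_2 = 2.50·e^(−2.50·0.81) = 2.50·e^(−2.0250) = 0.329985
Weight by the priors:
  P(Z=1)·p_1 = 0.20 × 0.372173 = 0.0744346
  P(Z=2)·p_2 = 0.80 × 0.329985 = 0.263988
Sum: 0.0744346 + 0.263988 = 0.338422
P(Group 2 | x) = 0.263988 / 0.338422 ≈ 0.7801

0.7801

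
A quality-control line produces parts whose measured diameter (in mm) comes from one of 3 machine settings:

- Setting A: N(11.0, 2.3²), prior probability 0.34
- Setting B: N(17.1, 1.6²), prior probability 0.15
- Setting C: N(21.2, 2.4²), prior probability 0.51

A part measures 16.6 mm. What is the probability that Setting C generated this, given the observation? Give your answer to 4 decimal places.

Posterior ∝ prior × likelihood, so P(k | x) ∝ w_k f_k(x); normalise over all components.
Component likelihoods at x = 16.6 mm:
  L_A = 0.00895153
  L_B = 0.237457
  L_C = 0.026484
Unnormalised posteriors:
  w_A·L_A = 0.34 × 0.00895153 = 0.00304352
  w_B·L_B = 0.15 × 0.237457 = 0.0356185
  w_C·L_C = 0.51 × 0.026484 = 0.0135069
Marginal: 0.00304352 + 0.0356185 + 0.0135069 = 0.0521689
P(Setting C | 16.6 mm) = 0.0135069 / 0.0521689 ≈ 0.2589

0.2589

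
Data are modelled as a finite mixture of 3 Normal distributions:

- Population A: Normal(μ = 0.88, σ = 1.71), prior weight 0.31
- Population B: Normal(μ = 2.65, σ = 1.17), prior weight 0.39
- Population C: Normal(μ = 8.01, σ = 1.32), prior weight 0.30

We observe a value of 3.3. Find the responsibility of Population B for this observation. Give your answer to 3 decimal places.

Apply Bayes' rule: the posterior for each component is proportional to its prior times its likelihood at x.
Component likelihoods at x = 3.3:
  L_A = (1/(1.71·√(2π)))·exp(−(3.3−0.88)²/(2·1.71²)) = 0.233300·exp(-1.00140) = 0.0857059
  L_B = (1/(1.17·√(2π)))·exp(−(3.3−2.65)²/(2·1.17²)) = 0.340976·exp(-0.15432) = 0.292216
  L_C = (1/(1.32·√(2π)))·exp(−(3.3−8.01)²/(2·1.32²)) = 0.302229·exp(-6.36596) = 0.000519559
Multiply by the mixture weights:
  w_A·L_A = 0.31 × 0.0857059 = 0.0265688
  w_B·L_B = 0.39 × 0.292216 = 0.113964
  w_C·L_C = 0.30 × 0.000519559 = 0.000155868
Evidence: 0.0265688 + 0.113964 + 0.000155868 = 0.140689
So the posterior for Population B is 0.113964 / 0.140689 ≈ 0.810.

0.810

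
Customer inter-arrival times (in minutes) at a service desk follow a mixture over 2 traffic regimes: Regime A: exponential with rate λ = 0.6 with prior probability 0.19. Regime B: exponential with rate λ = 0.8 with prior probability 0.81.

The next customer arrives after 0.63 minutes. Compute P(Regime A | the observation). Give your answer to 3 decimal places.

0.166

P(component k | x) = π_k·f_k(x) / marginal(x), where marginal(x) = Σ_j π_j·f_j(x).
Evaluate each component's likelihood at the observed value:
  f_A = 0.411138
  f_B = 0.483288
Prior × likelihood for each component:
  π_A·f_A = 0.19 × 0.411138 = 0.0781163
  π_B·f_B = 0.81 × 0.483288 = 0.391463
Sum: 0.0781163 + 0.391463 = 0.469579
Responsibility of Regime A: 0.0781163 / 0.469579 ≈ 0.166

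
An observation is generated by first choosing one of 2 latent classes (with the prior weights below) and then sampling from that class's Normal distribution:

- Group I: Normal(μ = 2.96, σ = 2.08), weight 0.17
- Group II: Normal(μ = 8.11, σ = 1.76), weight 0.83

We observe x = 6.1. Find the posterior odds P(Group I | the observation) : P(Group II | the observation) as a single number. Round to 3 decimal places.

Posterior odds = (π_i f_i(x)) / (π_j f_j(x)); the normalising sum cancels.
Evaluate each component's likelihood at the observed value:
  p_I = (1/(2.08·√(2π)))·exp(−(6.1−2.96)²/(2·2.08²)) = 0.191799·exp(-1.13947) = 0.0613736
  p_II = (1/(1.76·√(2π)))·exp(−(6.1−8.11)²/(2·1.76²)) = 0.226672·exp(-0.65213) = 0.118081
Odds = (0.17/0.83) × (0.0613736/0.118081) = 0.204819 × 0.519759 ≈ 0.106

0.106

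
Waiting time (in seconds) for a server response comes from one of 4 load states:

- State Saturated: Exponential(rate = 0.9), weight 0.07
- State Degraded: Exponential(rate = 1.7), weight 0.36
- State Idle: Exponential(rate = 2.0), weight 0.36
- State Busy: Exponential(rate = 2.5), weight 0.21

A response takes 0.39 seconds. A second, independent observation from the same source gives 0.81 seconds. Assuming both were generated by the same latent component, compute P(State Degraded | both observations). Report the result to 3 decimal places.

0.386

P(component k | x) = π_k·f_k(x) / marginal(x), where marginal(x) = Σ_j π_j·f_j(x).
Since both observations come from the same component, the likelihood for component k is f_k(x₁)·f_k(x₂).
  L_Saturated = [0.9·e^(−0.9·0.39) = 0.9·e^(−0.3510) = 0.633585] × [0.434152] = 0.275072
  L_Degraded = [1.7·e^(−1.7·0.39) = 1.7·e^(−0.6630) = 0.876015] × [0.428969] = 0.375783
  L_Idle = [2.0·e^(−2.0·0.39) = 2.0·e^(−0.7800) = 0.916812] × [0.395797] = 0.362872
  L_Busy = [2.5·e^(−2.5·0.39) = 2.5·e^(−0.9750) = 0.942981] × [0.329985] = 0.311169
Multiply by the mixture weights:
  π_Saturated·L_Saturated = 0.07 × 0.275072 = 0.0192551
  π_Degraded·L_Degraded = 0.36 × 0.375783 = 0.135282
  π_Idle·L_Idle = 0.36 × 0.362872 = 0.130634
  π_Busy·L_Busy = 0.21 × 0.311169 = 0.0653455
Sum: 0.0192551 + 0.135282 + 0.130634 + 0.0653455 = 0.350516
Responsibility of State Degraded: 0.135282 / 0.350516 ≈ 0.386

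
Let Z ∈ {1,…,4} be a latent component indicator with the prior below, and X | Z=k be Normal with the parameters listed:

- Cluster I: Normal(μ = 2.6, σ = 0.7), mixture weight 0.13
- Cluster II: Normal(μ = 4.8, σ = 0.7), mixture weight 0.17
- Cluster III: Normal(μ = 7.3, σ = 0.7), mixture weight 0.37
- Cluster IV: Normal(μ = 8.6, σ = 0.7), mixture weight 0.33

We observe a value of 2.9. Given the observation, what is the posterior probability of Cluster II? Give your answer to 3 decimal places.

0.035

By Bayes' theorem, P(k | x) = π_k f_k(x) / Σ_j π_j f_j(x).
Component likelihoods at x = 2.9:
  f_I = (1/(0.7·√(2π)))·exp(−(2.9−2.6)²/(2·0.7²)) = 0.569918·exp(-0.09184) = 0.51991
  f_II = (1/(0.7·√(2π)))·exp(−(2.9−4.8)²/(2·0.7²)) = 0.569918·exp(-3.68367) = 0.0143223
  f_III = (1/(0.7·√(2π)))·exp(−(2.9−7.3)²/(2·0.7²)) = 0.569918·exp(-19.75510) = 1.50065e-09
  f_IV = (1/(0.7·√(2π)))·exp(−(2.9−8.6)²/(2·0.7²)) = 0.569918·exp(-33.15306) = 2.27835e-15
Unnormalised posteriors:
  π_I·f_I = 0.13 × 0.51991 = 0.0675882
  π_II·f_II = 0.17 × 0.0143223 = 0.00243479
  π_III·f_III = 0.37 × 1.50065e-09 = 5.55242e-10
  π_IV·f_IV = 0.33 × 2.27835e-15 = 7.51856e-16
Normaliser: 0.0675882 + 0.00243479 + 5.55242e-10 + 7.51856e-16 = 0.070023
P(Cluster II | x) ≈ 0.035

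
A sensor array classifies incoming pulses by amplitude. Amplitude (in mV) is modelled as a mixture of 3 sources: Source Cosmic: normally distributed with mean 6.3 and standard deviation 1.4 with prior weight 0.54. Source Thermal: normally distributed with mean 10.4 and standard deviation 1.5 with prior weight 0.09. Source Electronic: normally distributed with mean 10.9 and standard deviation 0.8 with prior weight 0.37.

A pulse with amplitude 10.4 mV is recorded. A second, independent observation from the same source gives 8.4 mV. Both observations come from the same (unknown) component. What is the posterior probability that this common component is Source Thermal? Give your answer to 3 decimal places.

0.773

The responsibility of component k is π_k f_k(x) divided by Σ_j π_j f_j(x).
Since both observations come from the same component, the likelihood for component k is f_k(x₁)·f_k(x₂).
  L_Cosmic = [(1/(1.4·√(2π)))·exp(−(10.4−6.3)²/(2·1.4²)) = 0.284959·exp(-4.28827) = 0.00391212] × [0.0925126] = 0.00036192
  L_Thermal = [(1/(1.5·√(2π)))·exp(−(10.4−10.4)²/(2·1.5²)) = 0.265962·exp(-0.00000) = 0.265962] × [0.10934] = 0.0290802
  L_Electronic = [(1/(0.8·√(2π)))·exp(−(10.4−10.9)²/(2·0.8²)) = 0.498678·exp(-0.19531) = 0.410201] × [0.00377782] = 0.00154967
Unnormalised posteriors:
  π_Cosmic·L_Cosmic = 0.54 × 0.00036192 = 0.000195437
  π_Thermal·L_Thermal = 0.09 × 0.0290802 = 0.00261722
  π_Electronic·L_Electronic = 0.37 × 0.00154967 = 0.000573377
Denominator: 0.000195437 + 0.00261722 + 0.000573377 = 0.00338604
P(Source Thermal | x₁,x₂) ≈ 0.773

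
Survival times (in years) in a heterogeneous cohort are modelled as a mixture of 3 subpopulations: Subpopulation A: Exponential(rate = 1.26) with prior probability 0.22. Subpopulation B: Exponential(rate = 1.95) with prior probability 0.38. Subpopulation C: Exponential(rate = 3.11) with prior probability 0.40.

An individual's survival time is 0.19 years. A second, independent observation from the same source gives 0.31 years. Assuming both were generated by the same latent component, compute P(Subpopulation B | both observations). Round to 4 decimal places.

The responsibility of component k is π_k f_k(x) divided by Σ_j π_j f_j(x).
Since both observations come from the same component, the likelihood for component k is f_k(x₁)·f_k(x₂).
  L_A = [1.26·e^(−1.26·0.19) = 1.26·e^(−0.2394) = 0.991746] × [0.85258] = 0.845543
  L_B = [1.95·e^(−1.95·0.19) = 1.95·e^(−0.3705) = 1.34626] × [1.06538] = 1.43427
  L_C = [3.11·e^(−3.11·0.19) = 3.11·e^(−0.5909) = 1.72241] × [1.18592] = 2.04264
Prior × likelihood for each component:
  π_A·L_A = 0.22 × 0.845543 = 0.186019
  π_B·L_B = 0.38 × 1.43427 = 0.545024
  π_C·L_C = 0.40 × 2.04264 = 0.817058
Normaliser: 0.186019 + 0.545024 + 0.817058 = 1.5481
P(Subpopulation B | x₁, x₂) = 0.545024 / 1.5481 ≈ 0.3521

0.3521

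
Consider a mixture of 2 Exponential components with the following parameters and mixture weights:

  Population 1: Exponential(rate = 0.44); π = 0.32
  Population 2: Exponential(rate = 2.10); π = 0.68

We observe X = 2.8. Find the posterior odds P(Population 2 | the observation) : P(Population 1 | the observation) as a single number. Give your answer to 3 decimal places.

Only the two components matter; the odds are (π_i f_i(x)) / (π_j f_j(x)).
Component likelihoods at x = 2.8:
  p_1 = 0.128352
  p_2 = 0.00586905
Posterior odds = (π_2·p_2) / (π_1·p_1) = (0.68·0.00586905) / (0.32·0.128352) = 0.00399095 / 0.0410726 ≈ 0.097

0.097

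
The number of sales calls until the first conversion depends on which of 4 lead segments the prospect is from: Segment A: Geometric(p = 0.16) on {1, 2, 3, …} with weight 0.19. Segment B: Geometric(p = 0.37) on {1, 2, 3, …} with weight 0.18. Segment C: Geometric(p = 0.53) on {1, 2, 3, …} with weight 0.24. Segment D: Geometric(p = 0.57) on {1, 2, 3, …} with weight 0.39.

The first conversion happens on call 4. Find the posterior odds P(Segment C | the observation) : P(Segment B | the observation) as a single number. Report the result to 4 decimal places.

The posterior odds equal the prior odds times the likelihood ratio: (P(Z=i)/P(Z=j))·(f_i(x)/f_j(x)).
Component likelihoods at x = 4:
  p_A = 0.16·(1−0.16)^3 = 0.16·0.592704 = 0.0948326
  p_B = 0.37·(1−0.37)^3 = 0.37·0.250047 = 0.0925174
  p_C = 0.53·(1−0.53)^3 = 0.53·0.103823 = 0.0550262
  p_D = 0.57·(1−0.57)^3 = 0.57·0.079507 = 0.045319
Odds = (0.24/0.18) × (0.0550262/0.0925174) = 1.33333 × 0.594766 ≈ 0.7930

0.7930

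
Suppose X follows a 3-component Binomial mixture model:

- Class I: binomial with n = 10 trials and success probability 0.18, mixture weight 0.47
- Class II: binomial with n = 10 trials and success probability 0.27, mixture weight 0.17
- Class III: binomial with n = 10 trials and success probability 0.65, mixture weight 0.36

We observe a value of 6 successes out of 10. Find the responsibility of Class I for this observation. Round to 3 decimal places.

0.017

By Bayes' theorem, P(k | x) = π_k f_k(x) / Σ_j π_j f_j(x).
Evaluate each component's likelihood at the observed value:
  L_I = 0.00322931
  L_II = 0.0231043
  L_III = 0.237668
Multiply by the mixture weights:
  π_I·L_I = 0.47 × 0.00322931 = 0.00151778
  π_II·L_II = 0.17 × 0.0231043 = 0.00392774
  π_III·L_III = 0.36 × 0.237668 = 0.0855607
Evidence: 0.00151778 + 0.00392774 + 0.0855607 = 0.0910062
Responsibility of Class I: 0.00151778 / 0.0910062 ≈ 0.017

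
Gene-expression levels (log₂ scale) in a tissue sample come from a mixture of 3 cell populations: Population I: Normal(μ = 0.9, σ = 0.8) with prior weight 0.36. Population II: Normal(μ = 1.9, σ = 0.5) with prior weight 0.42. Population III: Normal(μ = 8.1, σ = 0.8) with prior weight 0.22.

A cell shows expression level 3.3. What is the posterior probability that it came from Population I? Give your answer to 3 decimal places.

Apply Bayes' rule: the posterior for each component is proportional to its prior times its likelihood at x.
Evaluate each component's likelihood at the observed value:
  L_I = (1/(0.8·√(2π)))·exp(−(3.3−0.9)²/(2·0.8²)) = 0.498678·exp(-4.50000) = 0.00553981
  L_II = (1/(0.5·√(2π)))·exp(−(3.3−1.9)²/(2·0.5²)) = 0.797885·exp(-3.92000) = 0.0158309
  L_III = (1/(0.8·√(2π)))·exp(−(3.3−8.1)²/(2·0.8²)) = 0.498678·exp(-18.00000) = 7.59485e-09
Unnormalised posteriors:
  π_I·L_I = 0.36 × 0.00553981 = 0.00199433
  π_II·L_II = 0.42 × 0.0158309 = 0.00664898
  π_III·L_III = 0.22 × 7.59485e-09 = 1.67087e-09
Denominator: 0.00199433 + 0.00664898 + 1.67087e-09 = 0.00864331
P(Population I | the observation) ≈ 0.231

0.231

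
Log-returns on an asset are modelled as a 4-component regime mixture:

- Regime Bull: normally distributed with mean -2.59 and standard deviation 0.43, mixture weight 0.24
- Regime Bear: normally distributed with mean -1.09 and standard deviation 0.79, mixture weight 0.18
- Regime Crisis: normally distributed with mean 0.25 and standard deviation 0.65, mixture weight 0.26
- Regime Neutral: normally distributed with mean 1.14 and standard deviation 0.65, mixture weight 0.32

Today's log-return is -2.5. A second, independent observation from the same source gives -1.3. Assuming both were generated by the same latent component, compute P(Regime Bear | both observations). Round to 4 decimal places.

Apply Bayes' rule: the posterior for each component is proportional to its prior times its likelihood at x.
Since both observations come from the same component, the likelihood for component k is f_k(x₁)·f_k(x₂).
  L_Bull = [(1/(0.43·√(2π)))·exp(−(-2.5−-2.59)²/(2·0.43²)) = 0.927773·exp(-0.02190) = 0.907672] × [0.0103066] = 0.00935503
  L_Bear = [(1/(0.79·√(2π)))·exp(−(-2.5−-1.09)²/(2·0.79²)) = 0.504990·exp(-1.59277) = 0.102695] × [0.48746] = 0.0500598
  L_Crisis = [(1/(0.65·√(2π)))·exp(−(-2.5−0.25)²/(2·0.65²)) = 0.613757·exp(-8.94970) = 7.96507e-05] × [0.0357448] = 2.8471e-06
  L_Neutral = [(1/(0.65·√(2π)))·exp(−(-2.5−1.14)²/(2·0.65²)) = 0.613757·exp(-15.68000) = 9.51172e-08] × [0.000534683] = 5.08576e-11
Weight by the priors:
  π_Bull·L_Bull = 0.24 × 0.00935503 = 0.00224521
  π_Bear·L_Bear = 0.18 × 0.0500598 = 0.00901077
  π_Crisis·L_Crisis = 0.26 × 2.8471e-06 = 7.40245e-07
  π_Neutral·L_Neutral = 0.32 × 5.08576e-11 = 1.62744e-11
Denominator: 0.00224521 + 0.00901077 + 7.40245e-07 + 1.62744e-11 = 0.0112567
Responsibility of Regime Bear: 0.00901077 / 0.0112567 ≈ 0.8005

0.8005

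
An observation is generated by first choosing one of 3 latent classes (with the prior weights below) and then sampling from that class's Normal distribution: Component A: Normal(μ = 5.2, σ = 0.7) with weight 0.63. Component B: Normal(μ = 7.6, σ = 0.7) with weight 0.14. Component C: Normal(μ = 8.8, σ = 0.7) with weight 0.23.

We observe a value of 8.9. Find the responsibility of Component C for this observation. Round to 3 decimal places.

Posterior ∝ prior × likelihood, so P(k | x) ∝ P(Z=k) f_k(x); normalise over all components.
Evaluate each component's likelihood at the observed value:
  f_A = 4.88634e-07
  f_B = 0.101596
  f_C = 0.564132
Multiply by the mixture weights:
  P(Z=A)·f_A = 0.63 × 4.88634e-07 = 3.0784e-07
  P(Z=B)·f_B = 0.14 × 0.101596 = 0.0142234
  P(Z=C)·f_C = 0.23 × 0.564132 = 0.12975
Normaliser: 3.0784e-07 + 0.0142234 + 0.12975 = 0.143974
So the posterior for Component C is 0.12975 / 0.143974 ≈ 0.901.

0.901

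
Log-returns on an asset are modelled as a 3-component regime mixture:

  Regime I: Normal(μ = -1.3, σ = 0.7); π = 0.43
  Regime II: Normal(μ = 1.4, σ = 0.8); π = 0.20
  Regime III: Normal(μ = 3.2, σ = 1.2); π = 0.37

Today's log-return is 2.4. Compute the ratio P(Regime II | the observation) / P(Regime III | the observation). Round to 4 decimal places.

Posterior odds = (π_i f_i(x)) / (π_j f_j(x)); the normalising sum cancels.
Component likelihoods at x = 2.4:
  f_I = 4.88634e-07
  f_II = 0.228311
  f_III = 0.266207
Posterior odds = (π_II·f_II) / (π_III·f_III) = (0.20·0.228311) / (0.37·0.266207) = 0.0456623 / 0.0984965 ≈ 0.4636

0.4636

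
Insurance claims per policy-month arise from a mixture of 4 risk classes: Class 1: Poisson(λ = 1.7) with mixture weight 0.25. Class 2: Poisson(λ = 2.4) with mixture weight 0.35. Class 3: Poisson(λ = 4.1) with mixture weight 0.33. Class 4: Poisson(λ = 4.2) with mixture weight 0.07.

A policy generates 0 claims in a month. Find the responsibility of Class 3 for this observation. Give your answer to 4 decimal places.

0.0652

The responsibility of component k is π_k f_k(x) divided by Σ_j π_j f_j(x).
Evaluate each component's likelihood at the observed value:
  f_1 = e^(−1.7)·1.7^0/0! = 0.182684
  f_2 = e^(−2.4)·2.4^0/0! = 0.090718
  f_3 = e^(−4.1)·4.1^0/0! = 0.0165727
  f_4 = e^(−4.2)·4.2^0/0! = 0.0149956
Weight by the priors:
  π_1·f_1 = 0.25 × 0.182684 = 0.0456709
  π_2·f_2 = 0.35 × 0.090718 = 0.0317513
  π_3·f_3 = 0.33 × 0.0165727 = 0.00546898
  π_4·f_4 = 0.07 × 0.0149956 = 0.00104969
Sum: 0.0456709 + 0.0317513 + 0.00546898 + 0.00104969 = 0.0839408
Responsibility of Class 3: 0.00546898 / 0.0839408 ≈ 0.0652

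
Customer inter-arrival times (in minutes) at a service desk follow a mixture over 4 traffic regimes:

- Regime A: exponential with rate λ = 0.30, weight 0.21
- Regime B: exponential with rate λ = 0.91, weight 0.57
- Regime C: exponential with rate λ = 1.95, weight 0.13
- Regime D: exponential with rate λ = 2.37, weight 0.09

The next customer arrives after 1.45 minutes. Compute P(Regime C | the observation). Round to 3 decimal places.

0.075

Posterior ∝ prior × likelihood, so P(k | x) ∝ P(Z=k) f_k(x); normalise over all components.
Exponential densities:
  p_A = 0.30·e^(−0.30·1.45) = 0.30·e^(−0.4350) = 0.194179
  p_B = 0.91·e^(−0.91·1.45) = 0.91·e^(−1.3195) = 0.243215
  p_C = 1.95·e^(−1.95·1.45) = 1.95·e^(−2.8275) = 0.115363
  p_D = 2.37·e^(−2.37·1.45) = 2.37·e^(−3.4365) = 0.0762597
Prior × likelihood for each component:
  P(Z=A)·p_A = 0.21 × 0.194179 = 0.0407777
  P(Z=B)·p_B = 0.57 × 0.243215 = 0.138632
  P(Z=C)·p_C = 0.13 × 0.115363 = 0.0149972
  P(Z=D)·p_D = 0.09 × 0.0762597 = 0.00686338
Sum: 0.0407777 + 0.138632 + 0.0149972 + 0.00686338 = 0.201271
P(Regime C | 1.45 minutes) ≈ 0.075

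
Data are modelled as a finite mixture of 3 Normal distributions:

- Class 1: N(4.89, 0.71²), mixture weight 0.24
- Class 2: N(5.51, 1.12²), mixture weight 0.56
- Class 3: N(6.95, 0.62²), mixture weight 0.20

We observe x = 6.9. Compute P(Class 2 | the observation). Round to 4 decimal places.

0.4140

P(component k | x) = P(Z=k)·f_k(x) / marginal(x), where marginal(x) = Σ_j P(Z=j)·f_j(x).
Normal densities:
  p_1 = 0.0102171
  p_2 = 0.164903
  p_3 = 0.641366
Unnormalised posteriors:
  P(Z=1)·p_1 = 0.24 × 0.0102171 = 0.00245211
  P(Z=2)·p_2 = 0.56 × 0.164903 = 0.0923458
  P(Z=3)·p_3 = 0.20 × 0.641366 = 0.128273
Sum: 0.00245211 + 0.0923458 + 0.128273 = 0.223071
P(Class 2 | data) = 0.0923458 / 0.223071 ≈ 0.4140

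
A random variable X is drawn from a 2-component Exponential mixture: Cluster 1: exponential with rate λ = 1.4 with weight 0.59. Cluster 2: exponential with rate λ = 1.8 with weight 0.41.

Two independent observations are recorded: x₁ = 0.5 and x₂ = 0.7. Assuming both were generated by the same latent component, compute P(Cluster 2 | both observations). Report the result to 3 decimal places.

0.415

P(component k | x) = P(Z=k)·f_k(x) / marginal(x), where marginal(x) = Σ_j P(Z=j)·f_j(x).
Since both observations come from the same component, the likelihood for component k is f_k(x₁)·f_k(x₂).
  f_1 = [1.4·e^(−1.4·0.5) = 1.4·e^(−0.7000) = 0.695219] × [0.525436] = 0.365293
  f_2 = [1.8·e^(−1.8·0.5) = 1.8·e^(−0.9000) = 0.731825] × [0.510577] = 0.373653
Prior × likelihood for each component:
  P(Z=1)·f_1 = 0.59 × 0.365293 = 0.215523
  P(Z=2)·f_2 = 0.41 × 0.373653 = 0.153198
Marginal: 0.215523 + 0.153198 = 0.368721
P(Cluster 2 | data) = 0.153198 / 0.368721 ≈ 0.415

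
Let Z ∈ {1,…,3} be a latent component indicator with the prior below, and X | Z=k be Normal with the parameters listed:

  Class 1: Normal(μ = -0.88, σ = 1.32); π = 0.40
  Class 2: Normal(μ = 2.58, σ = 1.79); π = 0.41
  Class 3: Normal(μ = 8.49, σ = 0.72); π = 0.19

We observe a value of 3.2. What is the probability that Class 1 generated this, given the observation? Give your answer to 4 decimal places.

Posterior ∝ prior × likelihood, so P(k | x) ∝ w_k f_k(x); normalise over all components.
Normal densities:
  f_1 = (1/(1.32·√(2π)))·exp(−(3.2−-0.88)²/(2·1.32²)) = 0.302229·exp(-4.77686) = 0.0025455
  f_2 = (1/(1.79·√(2π)))·exp(−(3.2−2.58)²/(2·1.79²)) = 0.222873·exp(-0.05999) = 0.209897
  f_3 = (1/(0.72·√(2π)))·exp(−(3.2−8.49)²/(2·0.72²)) = 0.554087·exp(-26.99084) = 1.05101e-12
Multiply by the mixture weights:
  w_1·f_1 = 0.40 × 0.0025455 = 0.0010182
  w_2·f_2 = 0.41 × 0.209897 = 0.0860576
  w_3·f_3 = 0.19 × 1.05101e-12 = 1.99691e-13
Sum: 0.0010182 + 0.0860576 + 1.99691e-13 = 0.0870758
Responsibility of Class 1: 0.0010182 / 0.0870758 ≈ 0.0117

0.0117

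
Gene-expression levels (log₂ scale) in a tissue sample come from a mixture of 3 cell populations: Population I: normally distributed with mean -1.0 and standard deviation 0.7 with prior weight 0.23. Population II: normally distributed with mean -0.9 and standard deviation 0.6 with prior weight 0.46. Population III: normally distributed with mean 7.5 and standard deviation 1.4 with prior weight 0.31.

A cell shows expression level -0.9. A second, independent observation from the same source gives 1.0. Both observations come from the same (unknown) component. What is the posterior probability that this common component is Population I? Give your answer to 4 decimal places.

0.4802

Apply Bayes' rule: the posterior for each component is proportional to its prior times its likelihood at x.
Since both observations come from the same component, the likelihood for component k is f_k(x₁)·f_k(x₂).
  L_I = [0.564132] × [0.00962014] = 0.00542703
  L_II = [0.664904] × [0.00441829] = 0.00293774
  L_III = [4.33992e-09] × [5.94196e-06] = 2.57876e-14
Multiply by the mixture weights:
  π_I·L_I = 0.23 × 0.00542703 = 0.00124822
  π_II·L_II = 0.46 × 0.00293774 = 0.00135136
  π_III·L_III = 0.31 × 2.57876e-14 = 7.99415e-15
Denominator: 0.00124822 + 0.00135136 + 7.99415e-15 = 0.00259958
Responsibility of Population I: 0.00124822 / 0.00259958 ≈ 0.4802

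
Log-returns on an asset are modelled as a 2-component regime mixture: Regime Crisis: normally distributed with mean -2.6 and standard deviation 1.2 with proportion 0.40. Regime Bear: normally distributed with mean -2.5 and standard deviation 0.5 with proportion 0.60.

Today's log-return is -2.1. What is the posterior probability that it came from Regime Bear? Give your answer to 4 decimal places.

By Bayes' theorem, P(k | x) = w_k f_k(x) / Σ_j w_j f_j(x).
Component likelihoods at x = -2.1:
  f_Crisis = (1/(1.2·√(2π)))·exp(−(-2.1−-2.6)²/(2·1.2²)) = 0.332452·exp(-0.08681) = 0.30481
  f_Bear = (1/(0.5·√(2π)))·exp(−(-2.1−-2.5)²/(2·0.5²)) = 0.797885·exp(-0.32000) = 0.579383
Unnormalised posteriors:
  w_Crisis·f_Crisis = 0.40 × 0.30481 = 0.121924
  w_Bear·f_Bear = 0.60 × 0.579383 = 0.34763
Marginal: 0.121924 + 0.34763 = 0.469554
Responsibility of Regime Bear: 0.34763 / 0.469554 ≈ 0.7403

0.7403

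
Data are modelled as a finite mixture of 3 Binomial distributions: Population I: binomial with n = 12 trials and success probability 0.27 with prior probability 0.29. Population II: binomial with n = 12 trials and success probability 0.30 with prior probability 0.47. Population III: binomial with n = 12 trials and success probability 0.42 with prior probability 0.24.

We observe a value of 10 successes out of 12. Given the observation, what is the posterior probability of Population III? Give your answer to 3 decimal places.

0.892

Posterior ∝ prior × likelihood, so P(k | x) ∝ w_k f_k(x); normalise over all components.
Binomial probabilities:
  L_I = 7.24148e-05
  L_II = 0.000190964
  L_III = 0.00379221
Multiply by the mixture weights:
  w_I·L_I = 0.29 × 7.24148e-05 = 2.10003e-05
  w_II·L_II = 0.47 × 0.000190964 = 8.97533e-05
  w_III·L_III = 0.24 × 0.00379221 = 0.000910131
Denominator: 2.10003e-05 + 8.97533e-05 + 0.000910131 = 0.00102088
So the posterior for Population III is 0.000910131 / 0.00102088 ≈ 0.892.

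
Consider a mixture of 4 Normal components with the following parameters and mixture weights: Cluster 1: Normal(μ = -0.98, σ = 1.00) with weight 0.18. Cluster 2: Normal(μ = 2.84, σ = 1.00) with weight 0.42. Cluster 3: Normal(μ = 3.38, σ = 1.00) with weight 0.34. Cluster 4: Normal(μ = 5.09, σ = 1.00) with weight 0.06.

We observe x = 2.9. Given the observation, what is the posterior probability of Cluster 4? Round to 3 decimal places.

Apply Bayes' rule: the posterior for each component is proportional to its prior times its likelihood at x.
Component likelihoods at x = 2.9:
  p_1 = 0.000214728
  p_2 = 0.398225
  p_3 = 0.355533
  p_4 = 0.0362619
Weight by the priors:
  P(Z=1)·p_1 = 0.18 × 0.000214728 = 3.8651e-05
  P(Z=2)·p_2 = 0.42 × 0.398225 = 0.167254
  P(Z=3)·p_3 = 0.34 × 0.355533 = 0.120881
  P(Z=4)·p_4 = 0.06 × 0.0362619 = 0.00217571
Marginal: 3.8651e-05 + 0.167254 + 0.120881 + 0.00217571 = 0.29035
P(Cluster 4 | data) ≈ 0.007

0.007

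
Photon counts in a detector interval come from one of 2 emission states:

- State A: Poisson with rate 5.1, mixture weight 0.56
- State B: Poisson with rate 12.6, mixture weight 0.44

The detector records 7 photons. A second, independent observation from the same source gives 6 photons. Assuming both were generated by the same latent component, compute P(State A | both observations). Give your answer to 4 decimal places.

The responsibility of component k is w_k f_k(x) divided by Σ_j w_j f_j(x).
Since both observations come from the same component, the likelihood for component k is f_k(x₁)·f_k(x₂).
  L_A = [0.108557] × [0.149] = 0.016175
  L_B = [0.0337328] × [0.0187405] = 0.000632169
Weight by the priors:
  w_A·L_A = 0.56 × 0.016175 = 0.00905803
  w_B·L_B = 0.44 × 0.000632169 = 0.000278154
Denominator: 0.00905803 + 0.000278154 = 0.00933618
P(State A | x₁, x₂) = 0.00905803 / 0.00933618 ≈ 0.9702

0.9702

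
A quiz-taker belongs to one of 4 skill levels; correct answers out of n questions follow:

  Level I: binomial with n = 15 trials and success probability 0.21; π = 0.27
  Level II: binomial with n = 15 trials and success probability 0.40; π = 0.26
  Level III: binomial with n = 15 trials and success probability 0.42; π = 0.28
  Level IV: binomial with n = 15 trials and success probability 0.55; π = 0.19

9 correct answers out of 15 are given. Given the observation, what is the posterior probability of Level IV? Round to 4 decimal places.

0.4899

Apply Bayes' rule: the posterior for each component is proportional to its prior times its likelihood at x.
Binomial probabilities:
  f_I = 0.000966363
  f_II = 0.0612141
  f_III = 0.0774846
  f_IV = 0.191401
Weight by the priors:
  π_I·f_I = 0.27 × 0.000966363 = 0.000260918
  π_II·f_II = 0.26 × 0.0612141 = 0.0159157
  π_III·f_III = 0.28 × 0.0774846 = 0.0216957
  π_IV·f_IV = 0.19 × 0.191401 = 0.0363661
Evidence: 0.000260918 + 0.0159157 + 0.0216957 + 0.0363661 = 0.0742384
So the posterior for Level IV is 0.0363661 / 0.0742384 ≈ 0.4899.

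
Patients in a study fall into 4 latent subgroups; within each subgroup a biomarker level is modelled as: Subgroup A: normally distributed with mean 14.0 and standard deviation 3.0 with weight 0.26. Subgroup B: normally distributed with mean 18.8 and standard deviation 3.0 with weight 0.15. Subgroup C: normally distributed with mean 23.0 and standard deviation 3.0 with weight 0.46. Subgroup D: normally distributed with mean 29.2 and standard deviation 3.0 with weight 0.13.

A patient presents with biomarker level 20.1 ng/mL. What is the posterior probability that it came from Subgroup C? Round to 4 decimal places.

0.6280

The responsibility of component k is P(Z=k) f_k(x) divided by Σ_j P(Z=j) f_j(x).
Component likelihoods at x = 20.1 ng/mL:
  f_A = 0.016827
  f_B = 0.121064
  f_C = 0.0833445
  f_D = 0.00133596
Multiply by the mixture weights:
  P(Z=A)·f_A = 0.26 × 0.016827 = 0.00437501
  P(Z=B)·f_B = 0.15 × 0.121064 = 0.0181595
  P(Z=C)·f_C = 0.46 × 0.0833445 = 0.0383385
  P(Z=D)·f_D = 0.13 × 0.00133596 = 0.000173675
Evidence: 0.00437501 + 0.0181595 + 0.0383385 + 0.000173675 = 0.0610467
Responsibility of Subgroup C: 0.0383385 / 0.0610467 ≈ 0.6280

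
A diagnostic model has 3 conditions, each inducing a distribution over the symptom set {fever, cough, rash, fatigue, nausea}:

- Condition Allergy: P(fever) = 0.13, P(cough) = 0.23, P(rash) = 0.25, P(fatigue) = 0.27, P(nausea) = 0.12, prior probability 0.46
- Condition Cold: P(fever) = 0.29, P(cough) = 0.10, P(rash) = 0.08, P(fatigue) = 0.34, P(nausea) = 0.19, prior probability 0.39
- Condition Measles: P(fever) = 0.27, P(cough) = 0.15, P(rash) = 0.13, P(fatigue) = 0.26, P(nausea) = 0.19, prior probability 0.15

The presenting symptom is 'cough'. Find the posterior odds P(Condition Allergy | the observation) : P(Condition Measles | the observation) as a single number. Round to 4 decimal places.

4.7022

Only the two components matter; the odds are (w_i f_i(x)) / (w_j f_j(x)).
Categorical probabilities:
  L_Allergy = 0.23
  L_Cold = 0.1
  L_Measles = 0.15
Posterior odds = (w_Allergy·L_Allergy) / (w_Measles·L_Measles) = (0.46·0.23) / (0.15·0.15) = 0.1058 / 0.0225 ≈ 4.7022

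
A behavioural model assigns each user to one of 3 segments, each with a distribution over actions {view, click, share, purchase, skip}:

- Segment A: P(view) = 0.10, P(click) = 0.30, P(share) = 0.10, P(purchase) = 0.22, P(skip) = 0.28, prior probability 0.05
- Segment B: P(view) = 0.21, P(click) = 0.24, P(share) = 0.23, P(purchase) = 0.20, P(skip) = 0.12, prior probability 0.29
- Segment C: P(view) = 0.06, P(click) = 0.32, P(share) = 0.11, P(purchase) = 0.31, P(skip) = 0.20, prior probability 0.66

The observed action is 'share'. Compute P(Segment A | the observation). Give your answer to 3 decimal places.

Posterior ∝ prior × likelihood, so P(k | x) ∝ π_k f_k(x); normalise over all components.
Evaluate each component's likelihood at the observed value:
  L_A = P(share | comp) = 0.10
  L_B = P(share | comp) = 0.23
  L_C = P(share | comp) = 0.11
Weight by the priors:
  π_A·L_A = 0.05 × 0.1 = 0.005
  π_B·L_B = 0.29 × 0.23 = 0.0667
  π_C·L_C = 0.66 × 0.11 = 0.0726
Evidence: 0.005 + 0.0667 + 0.0726 = 0.1443
P(Segment A | x) = 0.005 / 0.1443 ≈ 0.035

0.035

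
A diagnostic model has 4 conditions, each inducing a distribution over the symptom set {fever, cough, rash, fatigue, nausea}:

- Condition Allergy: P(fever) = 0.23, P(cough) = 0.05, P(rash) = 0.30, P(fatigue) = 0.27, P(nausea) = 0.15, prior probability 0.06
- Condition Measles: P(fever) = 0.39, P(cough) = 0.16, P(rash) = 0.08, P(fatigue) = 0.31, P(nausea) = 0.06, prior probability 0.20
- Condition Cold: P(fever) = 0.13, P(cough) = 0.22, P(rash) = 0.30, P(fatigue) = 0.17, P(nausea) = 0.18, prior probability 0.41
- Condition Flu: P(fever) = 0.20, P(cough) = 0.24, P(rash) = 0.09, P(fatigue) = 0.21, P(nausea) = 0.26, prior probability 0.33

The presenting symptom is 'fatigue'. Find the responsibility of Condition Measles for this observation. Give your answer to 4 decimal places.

By Bayes' theorem, P(k | x) = π_k f_k(x) / Σ_j π_j f_j(x).
Component likelihoods at x = 'fatigue':
  L_Allergy = 0.27
  L_Measles = 0.31
  L_Cold = 0.17
  L_Flu = 0.21
Weight by the priors:
  π_Allergy·L_Allergy = 0.06 × 0.27 = 0.0162
  π_Measles·L_Measles = 0.20 × 0.31 = 0.062
  π_Cold·L_Cold = 0.41 × 0.17 = 0.0697
  π_Flu·L_Flu = 0.33 × 0.21 = 0.0693
Evidence: 0.0162 + 0.062 + 0.0697 + 0.0693 = 0.2172
P(Condition Measles | x) = 0.062 / 0.2172 ≈ 0.2855

0.2855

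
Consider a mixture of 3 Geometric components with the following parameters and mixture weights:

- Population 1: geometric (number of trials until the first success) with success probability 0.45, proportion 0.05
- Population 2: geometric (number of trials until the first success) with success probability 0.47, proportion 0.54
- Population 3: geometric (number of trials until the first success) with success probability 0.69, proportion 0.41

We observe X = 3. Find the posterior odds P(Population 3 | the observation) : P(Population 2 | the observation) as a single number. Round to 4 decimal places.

The posterior odds equal the prior odds times the likelihood ratio: (π_i/π_j)·(f_i(x)/f_j(x)).
Component likelihoods at x = 3:
  f_1 = 0.45·(1−0.45)^2 = 0.45·0.3025 = 0.136125
  f_2 = 0.47·(1−0.47)^2 = 0.47·0.2809 = 0.132023
  f_3 = 0.69·(1−0.69)^2 = 0.69·0.0961 = 0.066309
Odds = (0.41/0.54) × (0.066309/0.132023) = 0.759259 × 0.502253 ≈ 0.3813

0.3813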